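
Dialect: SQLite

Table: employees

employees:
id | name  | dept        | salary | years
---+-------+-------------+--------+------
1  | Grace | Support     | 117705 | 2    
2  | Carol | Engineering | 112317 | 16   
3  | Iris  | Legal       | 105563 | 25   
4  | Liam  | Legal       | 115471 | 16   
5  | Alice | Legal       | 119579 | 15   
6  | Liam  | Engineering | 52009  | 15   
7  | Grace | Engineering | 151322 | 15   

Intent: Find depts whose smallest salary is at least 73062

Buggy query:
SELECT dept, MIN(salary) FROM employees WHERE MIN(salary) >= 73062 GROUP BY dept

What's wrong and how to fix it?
Bug: Aggregates like MIN are computed per group after WHERE runs

Fix: Use HAVING for the per-group MIN condition

Corrected query:
SELECT dept, MIN(salary) FROM employees GROUP BY dept HAVING MIN(salary) >= 73062

Result:
dept    | MIN(salary)
--------+------------
Legal   | 105563     
Support | 117705     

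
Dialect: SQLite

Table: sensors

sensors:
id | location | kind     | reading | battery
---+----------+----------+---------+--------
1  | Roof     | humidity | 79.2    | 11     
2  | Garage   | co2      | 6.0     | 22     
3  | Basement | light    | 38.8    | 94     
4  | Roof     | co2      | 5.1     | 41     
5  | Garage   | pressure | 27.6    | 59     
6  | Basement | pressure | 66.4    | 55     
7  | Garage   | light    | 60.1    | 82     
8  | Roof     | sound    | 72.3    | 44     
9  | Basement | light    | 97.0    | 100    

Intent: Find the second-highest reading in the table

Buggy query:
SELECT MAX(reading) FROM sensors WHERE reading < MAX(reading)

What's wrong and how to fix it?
Bug: MAX(reading) on the right of the comparison is an aggregate-in-WHERE error

Fix: Compute the overall MAX in a subquery, then take MAX of rows below it

Corrected query:
SELECT MAX(reading) FROM sensors WHERE reading < (SELECT MAX(reading) FROM sensors)

Result:
MAX(reading)
------------
79.2        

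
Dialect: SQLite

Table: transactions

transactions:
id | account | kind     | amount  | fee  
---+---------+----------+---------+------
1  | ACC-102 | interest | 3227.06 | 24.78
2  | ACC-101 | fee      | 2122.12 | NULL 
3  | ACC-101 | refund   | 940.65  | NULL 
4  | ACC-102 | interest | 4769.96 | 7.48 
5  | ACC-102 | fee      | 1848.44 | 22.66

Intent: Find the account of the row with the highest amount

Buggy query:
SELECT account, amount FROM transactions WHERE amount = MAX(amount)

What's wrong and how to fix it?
Bug: WHERE is evaluated per row; an aggregate over the whole table isn't defined there

Fix: Use a subquery: WHERE amount = (SELECT MAX(amount) FROM transactions)

Corrected query:
SELECT account, amount FROM transactions WHERE amount = (SELECT MAX(amount) FROM transactions)

Result:
account | amount 
--------+--------
ACC-102 | 4769.96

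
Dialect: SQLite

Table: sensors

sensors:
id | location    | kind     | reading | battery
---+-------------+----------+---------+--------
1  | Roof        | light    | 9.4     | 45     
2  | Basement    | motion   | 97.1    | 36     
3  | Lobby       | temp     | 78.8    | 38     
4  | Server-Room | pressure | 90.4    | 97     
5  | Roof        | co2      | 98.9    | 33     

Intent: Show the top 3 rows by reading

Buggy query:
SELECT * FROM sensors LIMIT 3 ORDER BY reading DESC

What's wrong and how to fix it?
Bug: LIMIT must come after ORDER BY

Fix: Sort with ORDER BY, then apply LIMIT

Corrected query:
SELECT * FROM sensors ORDER BY reading DESC LIMIT 3

Result:
id | location    | kind     | reading | battery
---+-------------+----------+---------+--------
5  | Roof        | co2      | 98.9    | 33     
2  | Basement    | motion   | 97.1    | 36     
4  | Server-Room | pressure | 90.4    | 97     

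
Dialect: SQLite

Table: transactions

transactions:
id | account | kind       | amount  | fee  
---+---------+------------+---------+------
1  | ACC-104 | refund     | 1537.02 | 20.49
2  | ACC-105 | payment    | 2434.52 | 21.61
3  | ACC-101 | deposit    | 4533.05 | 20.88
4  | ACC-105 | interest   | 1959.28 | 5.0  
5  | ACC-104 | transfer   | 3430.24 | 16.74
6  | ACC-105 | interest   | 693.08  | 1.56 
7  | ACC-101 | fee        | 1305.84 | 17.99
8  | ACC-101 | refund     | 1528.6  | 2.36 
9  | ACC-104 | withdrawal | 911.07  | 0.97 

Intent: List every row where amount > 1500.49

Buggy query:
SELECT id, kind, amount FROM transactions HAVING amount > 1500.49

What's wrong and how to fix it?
Bug: HAVING filters the output of aggregation, but this query has no GROUP BY and no aggregate functions, so SQLite rejects it (HAVING clause on a non-aggregate query); the condition here is per row

Fix: Replace HAVING with WHERE since the condition applies to individual rows

Corrected query:
SELECT id, kind, amount FROM transactions WHERE amount > 1500.49

Result:
id | kind     | amount 
---+----------+--------
1  | refund   | 1537.02
2  | payment  | 2434.52
3  | deposit  | 4533.05
4  | interest | 1959.28
5  | transfer | 3430.24
8  | refund   | 1528.6 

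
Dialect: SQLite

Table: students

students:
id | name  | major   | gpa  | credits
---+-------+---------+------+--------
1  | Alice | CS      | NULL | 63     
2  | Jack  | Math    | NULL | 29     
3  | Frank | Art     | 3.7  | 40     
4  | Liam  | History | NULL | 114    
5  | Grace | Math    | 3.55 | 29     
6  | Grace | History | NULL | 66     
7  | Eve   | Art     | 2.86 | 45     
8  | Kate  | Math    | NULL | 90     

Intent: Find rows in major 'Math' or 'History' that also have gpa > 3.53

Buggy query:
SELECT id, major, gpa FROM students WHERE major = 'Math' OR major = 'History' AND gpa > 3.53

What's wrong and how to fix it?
Bug: AND binds tighter than OR, so this parses as major = 'Math' OR (major = 'History' AND gpa > 3.53)

Fix: Add parentheses around the OR so the AND applies to both alternatives

Corrected query:
SELECT id, major, gpa FROM students WHERE (major = 'Math' OR major = 'History') AND gpa > 3.53

Result:
id | major | gpa 
---+-------+-----
5  | Math  | 3.55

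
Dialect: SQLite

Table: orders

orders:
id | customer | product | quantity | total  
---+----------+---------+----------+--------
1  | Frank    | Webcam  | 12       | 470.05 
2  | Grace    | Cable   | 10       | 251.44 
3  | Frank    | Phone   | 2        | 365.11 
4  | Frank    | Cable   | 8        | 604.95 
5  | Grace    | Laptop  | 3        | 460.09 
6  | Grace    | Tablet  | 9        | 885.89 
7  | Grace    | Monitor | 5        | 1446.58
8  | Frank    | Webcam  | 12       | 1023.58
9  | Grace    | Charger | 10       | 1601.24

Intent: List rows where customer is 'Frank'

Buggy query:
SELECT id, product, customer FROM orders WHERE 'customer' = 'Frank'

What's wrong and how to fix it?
Bug: 'customer' in single quotes is a string literal, not the column; the comparison is literal-vs-literal and never true

Fix: Remove the quotes around the column name (or use double quotes for an identifier)

Corrected query:
SELECT id, product, customer FROM orders WHERE customer = 'Frank'

Result:
id | product | customer
---+---------+---------
1  | Webcam  | Frank   
3  | Phone   | Frank   
4  | Cable   | Frank   
8  | Webcam  | Frank   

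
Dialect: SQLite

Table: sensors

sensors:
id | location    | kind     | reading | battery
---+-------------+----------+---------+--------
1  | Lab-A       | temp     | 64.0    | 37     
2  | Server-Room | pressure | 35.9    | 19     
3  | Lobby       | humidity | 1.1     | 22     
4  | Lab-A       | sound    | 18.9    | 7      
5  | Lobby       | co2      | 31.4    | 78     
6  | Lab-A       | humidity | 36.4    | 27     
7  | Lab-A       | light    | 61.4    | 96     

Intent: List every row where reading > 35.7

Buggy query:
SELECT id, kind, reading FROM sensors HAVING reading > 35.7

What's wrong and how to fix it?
Bug: This is a non-aggregate query (no GROUP BY, no aggregates), so in SQLite the HAVING clause is invalid here; a row-level condition belongs in WHERE

Fix: Replace HAVING with WHERE since the condition applies to individual rows

Corrected query:
SELECT id, kind, reading FROM sensors WHERE reading > 35.7

Result:
id | kind     | reading
---+----------+--------
1  | temp     | 64     
2  | pressure | 35.9   
6  | humidity | 36.4   
7  | light    | 61.4   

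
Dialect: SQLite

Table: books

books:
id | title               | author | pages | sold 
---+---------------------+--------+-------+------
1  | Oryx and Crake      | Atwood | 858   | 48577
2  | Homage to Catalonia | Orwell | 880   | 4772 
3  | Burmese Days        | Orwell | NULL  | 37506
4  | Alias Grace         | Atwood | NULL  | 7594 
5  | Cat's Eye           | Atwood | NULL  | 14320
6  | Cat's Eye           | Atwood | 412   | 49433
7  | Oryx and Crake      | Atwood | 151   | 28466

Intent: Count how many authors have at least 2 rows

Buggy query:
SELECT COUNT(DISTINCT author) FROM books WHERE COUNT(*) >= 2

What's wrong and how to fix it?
Bug: COUNT(*) cannot appear in WHERE; the per-group count doesn't exist yet

Fix: Group first with HAVING COUNT(*) >= 2, then COUNT the resulting groups

Corrected query:
SELECT COUNT(*) FROM (SELECT author FROM books GROUP BY author HAVING COUNT(*) >= 2)

Result:
COUNT(*)
--------
2       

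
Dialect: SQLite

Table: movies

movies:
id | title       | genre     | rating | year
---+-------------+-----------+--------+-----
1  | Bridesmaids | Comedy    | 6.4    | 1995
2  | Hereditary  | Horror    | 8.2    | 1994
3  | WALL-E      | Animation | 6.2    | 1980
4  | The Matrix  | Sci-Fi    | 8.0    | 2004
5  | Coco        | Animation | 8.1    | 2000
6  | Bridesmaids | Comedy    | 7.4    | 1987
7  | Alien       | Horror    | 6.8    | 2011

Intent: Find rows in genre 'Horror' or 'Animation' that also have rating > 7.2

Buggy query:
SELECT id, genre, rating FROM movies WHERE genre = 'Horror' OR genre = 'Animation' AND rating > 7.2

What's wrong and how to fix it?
Bug: AND binds tighter than OR, so this parses as genre = 'Horror' OR (genre = 'Animation' AND rating > 7.2)

Fix: Group the OR with parentheses (or use IN), then AND the threshold

Corrected query:
SELECT id, genre, rating FROM movies WHERE (genre = 'Horror' OR genre = 'Animation') AND rating > 7.2

Result:
id | genre     | rating
---+-----------+-------
2  | Horror    | 8.2   
5  | Animation | 8.1   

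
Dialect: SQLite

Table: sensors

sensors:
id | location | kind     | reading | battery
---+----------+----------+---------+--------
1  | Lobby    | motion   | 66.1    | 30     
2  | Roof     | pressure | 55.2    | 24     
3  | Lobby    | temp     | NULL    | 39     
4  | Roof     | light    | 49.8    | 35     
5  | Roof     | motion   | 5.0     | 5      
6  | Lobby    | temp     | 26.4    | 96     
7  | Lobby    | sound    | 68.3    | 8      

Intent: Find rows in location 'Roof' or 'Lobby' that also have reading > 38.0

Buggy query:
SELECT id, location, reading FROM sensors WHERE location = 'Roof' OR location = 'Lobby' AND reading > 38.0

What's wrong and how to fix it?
Bug: AND binds tighter than OR, so this parses as location = 'Roof' OR (location = 'Lobby' AND reading > 38.0)

Fix: Add parentheses around the OR so the AND applies to both alternatives

Corrected query:
SELECT id, location, reading FROM sensors WHERE (location = 'Roof' OR location = 'Lobby') AND reading > 38.0

Result:
id | location | reading
---+----------+--------
1  | Lobby    | 66.1   
2  | Roof     | 55.2   
4  | Roof     | 49.8   
7  | Lobby    | 68.3   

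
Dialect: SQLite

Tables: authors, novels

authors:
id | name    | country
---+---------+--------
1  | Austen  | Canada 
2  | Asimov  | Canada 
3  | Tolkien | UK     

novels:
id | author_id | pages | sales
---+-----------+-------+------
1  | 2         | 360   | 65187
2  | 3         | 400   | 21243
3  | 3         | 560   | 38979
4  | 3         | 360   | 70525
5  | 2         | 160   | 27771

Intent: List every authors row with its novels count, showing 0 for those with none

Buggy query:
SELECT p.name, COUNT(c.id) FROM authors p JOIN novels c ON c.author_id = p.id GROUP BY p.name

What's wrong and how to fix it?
Bug: An inner join excludes parents with zero children

Fix: Use LEFT JOIN so parents without children still appear (COUNT(c.id) gives 0)

Corrected query:
SELECT p.name, COUNT(c.id) FROM authors p LEFT JOIN novels c ON c.author_id = p.id GROUP BY p.name

Result:
name    | COUNT(c.id)
--------+------------
Asimov  | 2          
Austen  | 0          
Tolkien | 3          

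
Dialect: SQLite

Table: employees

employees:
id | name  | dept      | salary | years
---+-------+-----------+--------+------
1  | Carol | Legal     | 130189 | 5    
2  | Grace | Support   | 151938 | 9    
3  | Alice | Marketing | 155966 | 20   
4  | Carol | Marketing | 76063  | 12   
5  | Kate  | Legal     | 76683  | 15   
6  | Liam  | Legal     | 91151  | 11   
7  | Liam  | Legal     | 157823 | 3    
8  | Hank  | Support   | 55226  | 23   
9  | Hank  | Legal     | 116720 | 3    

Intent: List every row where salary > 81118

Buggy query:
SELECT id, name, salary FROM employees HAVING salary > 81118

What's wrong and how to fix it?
Bug: HAVING filters the output of aggregation, but this query has no GROUP BY and no aggregate functions, so SQLite rejects it (HAVING clause on a non-aggregate query); the condition here is per row

Fix: Replace HAVING with WHERE since the condition applies to individual rows

Corrected query:
SELECT id, name, salary FROM employees WHERE salary > 81118

Result:
id | name  | salary
---+-------+-------
1  | Carol | 130189
2  | Grace | 151938
3  | Alice | 155966
6  | Liam  | 91151 
7  | Liam  | 157823
9  | Hank  | 116720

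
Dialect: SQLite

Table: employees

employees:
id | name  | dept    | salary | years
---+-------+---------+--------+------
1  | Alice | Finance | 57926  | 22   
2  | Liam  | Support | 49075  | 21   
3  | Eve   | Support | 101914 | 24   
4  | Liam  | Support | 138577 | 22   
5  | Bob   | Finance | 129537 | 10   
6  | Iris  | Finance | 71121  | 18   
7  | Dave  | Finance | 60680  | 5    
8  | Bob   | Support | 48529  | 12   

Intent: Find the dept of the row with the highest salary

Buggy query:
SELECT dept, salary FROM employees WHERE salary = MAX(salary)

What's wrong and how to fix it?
Bug: MAX(salary) is an aggregate and cannot be used directly in WHERE

Fix: Use a subquery: WHERE salary = (SELECT MAX(salary) FROM employees)

Corrected query:
SELECT dept, salary FROM employees WHERE salary = (SELECT MAX(salary) FROM employees)

Result:
dept    | salary
--------+-------
Support | 138577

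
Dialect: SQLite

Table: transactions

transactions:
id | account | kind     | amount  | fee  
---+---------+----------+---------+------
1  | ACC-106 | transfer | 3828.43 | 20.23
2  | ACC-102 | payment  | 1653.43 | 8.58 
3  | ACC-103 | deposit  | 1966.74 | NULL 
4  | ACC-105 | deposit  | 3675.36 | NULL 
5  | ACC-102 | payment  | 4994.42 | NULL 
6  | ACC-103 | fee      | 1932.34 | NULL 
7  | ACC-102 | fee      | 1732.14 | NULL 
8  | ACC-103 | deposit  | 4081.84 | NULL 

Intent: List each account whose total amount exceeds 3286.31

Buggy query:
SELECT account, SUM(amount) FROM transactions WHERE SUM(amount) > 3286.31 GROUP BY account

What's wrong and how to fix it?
Bug: SUM(amount) is an aggregate, but WHERE filters rows before aggregation

Fix: Move the aggregate condition to a HAVING clause

Corrected query:
SELECT account, SUM(amount) FROM transactions GROUP BY account HAVING SUM(amount) > 3286.31

Result:
account | SUM(amount)
--------+------------
ACC-102 | 8379.99    
ACC-103 | 7980.92    
ACC-105 | 3675.36    
ACC-106 | 3828.43    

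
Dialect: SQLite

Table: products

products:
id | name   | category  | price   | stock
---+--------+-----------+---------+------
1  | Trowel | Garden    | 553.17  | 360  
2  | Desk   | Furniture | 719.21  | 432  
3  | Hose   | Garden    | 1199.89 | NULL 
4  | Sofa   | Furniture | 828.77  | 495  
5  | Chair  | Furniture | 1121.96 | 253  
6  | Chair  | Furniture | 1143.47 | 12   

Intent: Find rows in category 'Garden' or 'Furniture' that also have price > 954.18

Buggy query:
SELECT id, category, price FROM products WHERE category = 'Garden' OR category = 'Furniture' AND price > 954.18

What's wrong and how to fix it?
Bug: AND binds tighter than OR, so this parses as category = 'Garden' OR (category = 'Furniture' AND price > 954.18)

Fix: Group the OR with parentheses (or use IN), then AND the threshold

Corrected query:
SELECT id, category, price FROM products WHERE (category = 'Garden' OR category = 'Furniture') AND price > 954.18

Result:
id | category  | price  
---+-----------+--------
3  | Garden    | 1199.89
5  | Furniture | 1121.96
6  | Furniture | 1143.47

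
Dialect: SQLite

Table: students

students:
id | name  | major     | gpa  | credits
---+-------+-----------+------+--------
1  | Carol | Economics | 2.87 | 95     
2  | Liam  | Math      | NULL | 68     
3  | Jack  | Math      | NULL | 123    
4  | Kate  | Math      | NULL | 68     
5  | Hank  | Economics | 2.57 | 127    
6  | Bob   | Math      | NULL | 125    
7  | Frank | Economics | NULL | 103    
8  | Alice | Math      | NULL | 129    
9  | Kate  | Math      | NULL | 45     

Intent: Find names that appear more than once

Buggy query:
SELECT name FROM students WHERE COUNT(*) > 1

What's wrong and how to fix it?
Bug: WHERE can't reference COUNT(*); aggregates are computed after WHERE

Fix: Group first, then use HAVING for the count condition

Corrected query:
SELECT name FROM students GROUP BY name HAVING COUNT(*) > 1

Result:
name
----
Kate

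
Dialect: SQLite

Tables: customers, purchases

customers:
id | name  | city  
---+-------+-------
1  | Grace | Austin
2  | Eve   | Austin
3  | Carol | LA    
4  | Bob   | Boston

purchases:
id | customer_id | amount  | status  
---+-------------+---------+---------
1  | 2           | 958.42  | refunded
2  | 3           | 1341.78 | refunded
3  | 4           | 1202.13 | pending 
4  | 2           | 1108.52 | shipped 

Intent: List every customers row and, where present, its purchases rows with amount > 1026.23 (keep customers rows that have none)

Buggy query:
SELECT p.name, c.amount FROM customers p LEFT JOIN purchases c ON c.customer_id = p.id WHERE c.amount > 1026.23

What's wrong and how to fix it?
Bug: Filtering c.amount in WHERE discards the NULL rows produced by LEFT JOIN, turning it into an inner join

Fix: Move the right-table condition into the ON clause so unmatched parents are kept

Corrected query:
SELECT p.name, c.amount FROM customers p LEFT JOIN purchases c ON c.customer_id = p.id AND c.amount > 1026.23

Result:
name  | amount 
------+--------
Grace | NULL   
Eve   | 1108.52
Carol | 1341.78
Bob   | 1202.13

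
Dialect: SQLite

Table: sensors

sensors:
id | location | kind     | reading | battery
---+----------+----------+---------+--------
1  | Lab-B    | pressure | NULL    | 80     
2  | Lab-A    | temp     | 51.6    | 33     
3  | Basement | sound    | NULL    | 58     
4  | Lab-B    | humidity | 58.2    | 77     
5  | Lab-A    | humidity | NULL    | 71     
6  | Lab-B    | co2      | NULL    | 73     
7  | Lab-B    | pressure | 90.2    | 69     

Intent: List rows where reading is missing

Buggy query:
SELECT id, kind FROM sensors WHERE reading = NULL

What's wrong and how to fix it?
Bug: '= NULL' is always unknown in SQL three-valued logic, so no rows match

Fix: Use IS NULL to test for NULL

Corrected query:
SELECT id, kind FROM sensors WHERE reading IS NULL

Result:
id | kind    
---+---------
1  | pressure
3  | sound   
5  | humidity
6  | co2     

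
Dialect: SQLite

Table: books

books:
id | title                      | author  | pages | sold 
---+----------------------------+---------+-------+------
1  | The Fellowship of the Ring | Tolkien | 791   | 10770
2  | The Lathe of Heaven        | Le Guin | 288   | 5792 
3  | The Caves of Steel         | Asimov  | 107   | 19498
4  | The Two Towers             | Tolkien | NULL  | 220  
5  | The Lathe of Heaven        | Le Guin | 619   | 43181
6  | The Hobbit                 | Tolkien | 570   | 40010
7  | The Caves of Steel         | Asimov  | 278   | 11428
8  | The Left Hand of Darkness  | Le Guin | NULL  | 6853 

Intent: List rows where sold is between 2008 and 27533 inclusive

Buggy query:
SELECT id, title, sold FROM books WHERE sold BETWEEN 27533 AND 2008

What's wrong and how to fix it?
Bug: The bounds are reversed; BETWEEN a AND b requires a <= b to match anything

Fix: Swap the bounds so the smaller value comes first

Corrected query:
SELECT id, title, sold FROM books WHERE sold BETWEEN 2008 AND 27533

Result:
id | title                      | sold 
---+----------------------------+------
1  | The Fellowship of the Ring | 10770
2  | The Lathe of Heaven        | 5792 
3  | The Caves of Steel         | 19498
7  | The Caves of Steel         | 11428
8  | The Left Hand of Darkness  | 6853 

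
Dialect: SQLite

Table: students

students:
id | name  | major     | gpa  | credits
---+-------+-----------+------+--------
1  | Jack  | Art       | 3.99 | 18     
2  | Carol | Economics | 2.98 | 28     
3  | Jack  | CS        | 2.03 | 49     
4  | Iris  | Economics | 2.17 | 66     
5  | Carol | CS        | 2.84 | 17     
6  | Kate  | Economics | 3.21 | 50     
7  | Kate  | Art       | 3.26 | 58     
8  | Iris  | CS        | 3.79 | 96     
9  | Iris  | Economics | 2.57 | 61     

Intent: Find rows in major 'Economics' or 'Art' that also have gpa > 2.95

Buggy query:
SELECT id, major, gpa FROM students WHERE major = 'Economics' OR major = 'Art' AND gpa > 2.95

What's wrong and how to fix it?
Bug: AND binds tighter than OR, so this parses as major = 'Economics' OR (major = 'Art' AND gpa > 2.95)

Fix: Add parentheses around the OR so the AND applies to both alternatives

Corrected query:
SELECT id, major, gpa FROM students WHERE (major = 'Economics' OR major = 'Art') AND gpa > 2.95

Result:
id | major     | gpa 
---+-----------+-----
1  | Art       | 3.99
2  | Economics | 2.98
6  | Economics | 3.21
7  | Art       | 3.26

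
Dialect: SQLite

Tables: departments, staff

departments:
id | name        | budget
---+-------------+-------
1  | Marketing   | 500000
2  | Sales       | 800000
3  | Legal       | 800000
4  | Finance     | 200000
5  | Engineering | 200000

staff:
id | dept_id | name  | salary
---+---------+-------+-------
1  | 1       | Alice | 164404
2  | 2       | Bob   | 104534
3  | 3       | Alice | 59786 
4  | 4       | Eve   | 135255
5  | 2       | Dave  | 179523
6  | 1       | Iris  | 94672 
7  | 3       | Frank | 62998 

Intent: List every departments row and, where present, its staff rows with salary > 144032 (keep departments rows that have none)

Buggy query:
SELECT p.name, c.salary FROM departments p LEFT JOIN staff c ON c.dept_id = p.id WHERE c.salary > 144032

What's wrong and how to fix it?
Bug: A WHERE condition on the right-hand table after LEFT JOIN drops unmatched parents

Fix: Move the right-table condition into the ON clause so unmatched parents are kept

Corrected query:
SELECT p.name, c.salary FROM departments p LEFT JOIN staff c ON c.dept_id = p.id AND c.salary > 144032

Result:
name        | salary
------------+-------
Marketing   | 164404
Sales       | 179523
Legal       | NULL  
Finance     | NULL  
Engineering | NULL  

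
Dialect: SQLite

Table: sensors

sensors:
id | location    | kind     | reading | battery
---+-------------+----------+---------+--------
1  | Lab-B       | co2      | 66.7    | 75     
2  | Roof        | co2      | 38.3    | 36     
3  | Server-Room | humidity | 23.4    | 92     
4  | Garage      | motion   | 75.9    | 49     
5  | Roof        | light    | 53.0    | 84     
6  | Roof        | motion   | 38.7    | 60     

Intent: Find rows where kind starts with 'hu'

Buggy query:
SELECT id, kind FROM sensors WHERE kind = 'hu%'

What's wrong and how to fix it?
Bug: Wildcards only work with LIKE; '=' treats '%' as a literal character

Fix: Use LIKE for wildcard pattern matching

Corrected query:
SELECT id, kind FROM sensors WHERE kind LIKE 'hu%'

Result:
id | kind    
---+---------
3  | humidity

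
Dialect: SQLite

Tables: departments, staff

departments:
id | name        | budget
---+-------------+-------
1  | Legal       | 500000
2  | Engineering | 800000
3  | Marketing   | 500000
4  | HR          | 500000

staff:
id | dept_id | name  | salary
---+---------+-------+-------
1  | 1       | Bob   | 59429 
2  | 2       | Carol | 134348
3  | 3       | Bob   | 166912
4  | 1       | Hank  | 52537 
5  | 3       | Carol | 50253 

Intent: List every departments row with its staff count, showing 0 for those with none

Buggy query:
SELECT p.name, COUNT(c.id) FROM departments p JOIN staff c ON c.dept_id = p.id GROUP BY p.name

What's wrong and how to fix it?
Bug: INNER JOIN drops departments rows that have no matching staff rows

Fix: Switch to LEFT JOIN to retain unmatched parent rows

Corrected query:
SELECT p.name, COUNT(c.id) FROM departments p LEFT JOIN staff c ON c.dept_id = p.id GROUP BY p.name

Result:
name        | COUNT(c.id)
------------+------------
Engineering | 1          
HR          | 0          
Legal       | 2          
Marketing   | 2          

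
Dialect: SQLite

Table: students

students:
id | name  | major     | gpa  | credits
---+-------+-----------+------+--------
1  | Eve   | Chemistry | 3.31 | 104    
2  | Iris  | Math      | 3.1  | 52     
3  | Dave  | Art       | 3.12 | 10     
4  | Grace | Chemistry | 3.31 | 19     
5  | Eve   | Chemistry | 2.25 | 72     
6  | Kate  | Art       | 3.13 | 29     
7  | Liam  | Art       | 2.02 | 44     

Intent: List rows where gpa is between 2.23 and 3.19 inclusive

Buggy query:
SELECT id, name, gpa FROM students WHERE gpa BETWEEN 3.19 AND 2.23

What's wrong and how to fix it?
Bug: BETWEEN expects the lower bound first; with 3.19 AND 2.23 the range is empty

Fix: Swap the bounds so the smaller value comes first

Corrected query:
SELECT id, name, gpa FROM students WHERE gpa BETWEEN 2.23 AND 3.19

Result:
id | name | gpa 
---+------+-----
2  | Iris | 3.1 
3  | Dave | 3.12
5  | Eve  | 2.25
6  | Kate | 3.13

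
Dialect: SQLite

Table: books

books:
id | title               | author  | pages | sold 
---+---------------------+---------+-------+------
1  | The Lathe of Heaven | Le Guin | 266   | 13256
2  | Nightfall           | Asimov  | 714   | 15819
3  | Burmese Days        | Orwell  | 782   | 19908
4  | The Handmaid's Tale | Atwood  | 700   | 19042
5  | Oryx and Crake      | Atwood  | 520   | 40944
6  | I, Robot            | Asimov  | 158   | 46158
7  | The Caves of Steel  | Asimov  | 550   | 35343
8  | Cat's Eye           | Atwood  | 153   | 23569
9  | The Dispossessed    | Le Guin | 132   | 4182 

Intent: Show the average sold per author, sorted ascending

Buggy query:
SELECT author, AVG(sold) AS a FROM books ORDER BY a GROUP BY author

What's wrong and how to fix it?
Bug: ORDER BY appears before GROUP BY; SQL clause order requires GROUP BY first

Fix: Reorder: SELECT … FROM … GROUP BY … ORDER BY …

Corrected query:
SELECT author, AVG(sold) AS a FROM books GROUP BY author ORDER BY a

Result:
author  | a           
--------+-------------
Le Guin | 8719        
Orwell  | 19908       
Atwood  | 27851.666667
Asimov  | 32440       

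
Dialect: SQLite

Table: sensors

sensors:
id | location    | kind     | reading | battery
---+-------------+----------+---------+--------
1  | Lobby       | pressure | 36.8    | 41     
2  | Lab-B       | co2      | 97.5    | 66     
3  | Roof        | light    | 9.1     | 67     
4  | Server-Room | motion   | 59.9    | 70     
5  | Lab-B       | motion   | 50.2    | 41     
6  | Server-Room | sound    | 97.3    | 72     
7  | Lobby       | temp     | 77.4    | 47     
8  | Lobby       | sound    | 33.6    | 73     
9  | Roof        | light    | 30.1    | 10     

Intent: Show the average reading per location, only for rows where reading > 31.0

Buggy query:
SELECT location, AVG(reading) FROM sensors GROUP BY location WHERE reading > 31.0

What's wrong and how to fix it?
Bug: Row-level WHERE must come before GROUP BY in the clause order

Fix: Move the WHERE clause before GROUP BY

Corrected query:
SELECT location, AVG(reading) FROM sensors WHERE reading > 31.0 GROUP BY location

Result:
location    | AVG(reading)
------------+-------------
Lab-B       | 73.85       
Lobby       | 49.266667   
Server-Room | 78.6        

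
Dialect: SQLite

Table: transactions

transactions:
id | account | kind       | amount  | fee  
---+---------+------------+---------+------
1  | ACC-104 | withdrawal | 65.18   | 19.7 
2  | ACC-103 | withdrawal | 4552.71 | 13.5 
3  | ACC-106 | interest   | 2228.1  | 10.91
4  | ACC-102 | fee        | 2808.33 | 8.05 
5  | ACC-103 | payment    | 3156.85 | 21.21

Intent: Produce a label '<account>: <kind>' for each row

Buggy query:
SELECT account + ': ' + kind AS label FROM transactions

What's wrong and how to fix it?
Bug: '+' is numeric addition; on text columns SQLite converts them to 0 instead of concatenating

Fix: Use the || operator for string concatenation

Corrected query:
SELECT account || ': ' || kind AS label FROM transactions

Result:
label              
-------------------
ACC-104: withdrawal
ACC-103: withdrawal
ACC-106: interest  
ACC-102: fee       
ACC-103: payment   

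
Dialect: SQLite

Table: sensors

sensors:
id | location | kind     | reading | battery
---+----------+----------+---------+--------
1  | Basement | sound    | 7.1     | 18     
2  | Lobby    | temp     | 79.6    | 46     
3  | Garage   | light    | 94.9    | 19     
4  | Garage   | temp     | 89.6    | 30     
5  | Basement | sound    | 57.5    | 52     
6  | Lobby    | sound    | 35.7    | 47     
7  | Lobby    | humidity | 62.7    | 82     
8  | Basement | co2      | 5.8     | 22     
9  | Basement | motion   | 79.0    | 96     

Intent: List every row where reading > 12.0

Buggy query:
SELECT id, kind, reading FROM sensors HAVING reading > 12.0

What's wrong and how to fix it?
Bug: This is a non-aggregate query (no GROUP BY, no aggregates), so in SQLite the HAVING clause is invalid here; a row-level condition belongs in WHERE

Fix: Use WHERE for row-level filtering

Corrected query:
SELECT id, kind, reading FROM sensors WHERE reading > 12.0

Result:
id | kind     | reading
---+----------+--------
2  | temp     | 79.6   
3  | light    | 94.9   
4  | temp     | 89.6   
5  | sound    | 57.5   
6  | sound    | 35.7   
7  | humidity | 62.7   
9  | motion   | 79     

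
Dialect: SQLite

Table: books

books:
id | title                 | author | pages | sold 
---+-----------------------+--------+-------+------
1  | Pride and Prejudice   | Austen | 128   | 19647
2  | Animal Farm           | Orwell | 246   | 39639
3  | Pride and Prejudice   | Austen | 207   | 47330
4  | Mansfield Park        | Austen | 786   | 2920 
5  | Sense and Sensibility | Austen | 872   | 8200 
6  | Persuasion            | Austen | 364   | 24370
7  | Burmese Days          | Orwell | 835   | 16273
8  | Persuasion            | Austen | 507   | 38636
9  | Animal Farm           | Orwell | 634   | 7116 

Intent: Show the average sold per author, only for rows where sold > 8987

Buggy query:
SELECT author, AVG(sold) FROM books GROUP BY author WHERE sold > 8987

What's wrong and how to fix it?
Bug: WHERE cannot follow GROUP BY

Fix: Place WHERE between FROM and GROUP BY

Corrected query:
SELECT author, AVG(sold) FROM books WHERE sold > 8987 GROUP BY author

Result:
author | AVG(sold)
-------+----------
Austen | 32495.75 
Orwell | 27956    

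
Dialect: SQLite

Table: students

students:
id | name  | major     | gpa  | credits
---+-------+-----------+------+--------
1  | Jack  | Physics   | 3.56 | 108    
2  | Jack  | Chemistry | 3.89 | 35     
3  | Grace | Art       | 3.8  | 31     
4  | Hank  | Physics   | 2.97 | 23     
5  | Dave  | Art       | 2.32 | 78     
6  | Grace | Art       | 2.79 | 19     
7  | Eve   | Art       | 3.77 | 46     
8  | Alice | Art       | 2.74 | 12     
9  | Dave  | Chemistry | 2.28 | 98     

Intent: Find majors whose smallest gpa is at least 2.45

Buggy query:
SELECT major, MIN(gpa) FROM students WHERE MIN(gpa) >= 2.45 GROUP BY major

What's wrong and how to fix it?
Bug: Aggregates like MIN are computed per group after WHERE runs

Fix: Use HAVING for the per-group MIN condition

Corrected query:
SELECT major, MIN(gpa) FROM students GROUP BY major HAVING MIN(gpa) >= 2.45

Result:
major   | MIN(gpa)
--------+---------
Physics | 2.97    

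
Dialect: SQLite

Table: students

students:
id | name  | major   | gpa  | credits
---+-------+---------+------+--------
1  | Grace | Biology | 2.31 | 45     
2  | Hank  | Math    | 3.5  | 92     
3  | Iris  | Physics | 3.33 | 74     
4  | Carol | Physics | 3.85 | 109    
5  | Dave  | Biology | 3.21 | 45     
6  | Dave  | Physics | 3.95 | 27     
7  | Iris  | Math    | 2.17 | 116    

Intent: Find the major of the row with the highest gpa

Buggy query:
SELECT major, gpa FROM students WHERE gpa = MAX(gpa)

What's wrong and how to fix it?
Bug: MAX(gpa) is an aggregate and cannot be used directly in WHERE

Fix: Use a subquery: WHERE gpa = (SELECT MAX(gpa) FROM students)

Corrected query:
SELECT major, gpa FROM students WHERE gpa = (SELECT MAX(gpa) FROM students)

Result:
major   | gpa 
--------+-----
Physics | 3.95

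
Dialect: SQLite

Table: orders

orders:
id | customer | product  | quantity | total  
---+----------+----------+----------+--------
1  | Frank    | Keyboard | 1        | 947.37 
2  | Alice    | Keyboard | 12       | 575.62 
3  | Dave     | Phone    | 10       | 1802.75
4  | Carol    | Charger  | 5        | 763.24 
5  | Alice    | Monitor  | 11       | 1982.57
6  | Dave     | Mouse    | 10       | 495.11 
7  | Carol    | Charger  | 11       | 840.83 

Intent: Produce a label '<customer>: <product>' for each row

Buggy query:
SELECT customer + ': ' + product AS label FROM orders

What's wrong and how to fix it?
Bug: '+' is numeric addition; on text columns SQLite converts them to 0 instead of concatenating

Fix: Replace + with || to concatenate text

Corrected query:
SELECT customer || ': ' || product AS label FROM orders

Result:
label          
---------------
Frank: Keyboard
Alice: Keyboard
Dave: Phone    
Carol: Charger 
Alice: Monitor 
Dave: Mouse    
Carol: Charger 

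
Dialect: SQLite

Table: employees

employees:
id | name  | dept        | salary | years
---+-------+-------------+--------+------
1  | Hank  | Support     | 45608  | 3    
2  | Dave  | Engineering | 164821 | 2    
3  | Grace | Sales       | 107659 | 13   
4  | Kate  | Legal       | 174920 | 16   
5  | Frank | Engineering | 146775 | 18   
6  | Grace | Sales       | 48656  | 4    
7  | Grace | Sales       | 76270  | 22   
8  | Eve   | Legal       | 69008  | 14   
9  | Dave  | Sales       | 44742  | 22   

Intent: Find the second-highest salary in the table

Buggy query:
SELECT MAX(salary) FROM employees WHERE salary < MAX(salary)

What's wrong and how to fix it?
Bug: MAX(salary) on the right of the comparison is an aggregate-in-WHERE error

Fix: Compute the overall MAX in a subquery, then take MAX of rows below it

Corrected query:
SELECT MAX(salary) FROM employees WHERE salary < (SELECT MAX(salary) FROM employees)

Result:
MAX(salary)
-----------
164821     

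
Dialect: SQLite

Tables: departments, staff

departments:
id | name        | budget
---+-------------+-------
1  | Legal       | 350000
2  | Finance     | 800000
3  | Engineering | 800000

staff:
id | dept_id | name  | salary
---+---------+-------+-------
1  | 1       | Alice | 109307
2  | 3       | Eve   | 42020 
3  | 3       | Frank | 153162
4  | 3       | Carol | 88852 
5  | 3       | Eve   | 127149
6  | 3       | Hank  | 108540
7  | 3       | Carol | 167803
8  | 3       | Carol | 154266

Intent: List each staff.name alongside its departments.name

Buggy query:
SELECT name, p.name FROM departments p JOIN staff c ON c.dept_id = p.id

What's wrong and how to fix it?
Bug: Both tables have a 'name' column; the unqualified reference is ambiguous

Fix: Prefix ambiguous columns with the table alias

Corrected query:
SELECT c.name, p.name FROM departments p JOIN staff c ON c.dept_id = p.id

Result:
name  | name       
------+------------
Alice | Legal      
Eve   | Engineering
Frank | Engineering
Carol | Engineering
Eve   | Engineering
Hank  | Engineering
Carol | Engineering
Carol | Engineering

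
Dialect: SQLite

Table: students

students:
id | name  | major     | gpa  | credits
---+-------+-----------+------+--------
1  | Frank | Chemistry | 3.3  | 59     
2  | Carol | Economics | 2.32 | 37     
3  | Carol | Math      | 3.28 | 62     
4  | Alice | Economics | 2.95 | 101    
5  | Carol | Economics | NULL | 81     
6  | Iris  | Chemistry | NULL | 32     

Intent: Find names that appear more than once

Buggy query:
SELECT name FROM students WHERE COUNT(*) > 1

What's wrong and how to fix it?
Bug: COUNT(*) is an aggregate and cannot be used in WHERE

Fix: GROUP BY name, then filter groups with HAVING COUNT(*) > 1

Corrected query:
SELECT name FROM students GROUP BY name HAVING COUNT(*) > 1

Result:
name 
-----
Carol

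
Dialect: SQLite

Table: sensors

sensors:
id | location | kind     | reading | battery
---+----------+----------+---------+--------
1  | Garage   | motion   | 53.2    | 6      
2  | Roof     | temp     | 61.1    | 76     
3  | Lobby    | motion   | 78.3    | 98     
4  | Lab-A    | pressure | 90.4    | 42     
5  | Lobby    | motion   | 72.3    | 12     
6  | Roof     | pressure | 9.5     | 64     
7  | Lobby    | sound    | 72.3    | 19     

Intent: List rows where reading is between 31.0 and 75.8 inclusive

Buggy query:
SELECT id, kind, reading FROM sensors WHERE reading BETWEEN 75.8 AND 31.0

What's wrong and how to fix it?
Bug: The bounds are reversed; BETWEEN a AND b requires a <= b to match anything

Fix: Swap the bounds so the smaller value comes first

Corrected query:
SELECT id, kind, reading FROM sensors WHERE reading BETWEEN 31.0 AND 75.8

Result:
id | kind   | reading
---+--------+--------
1  | motion | 53.2   
2  | temp   | 61.1   
5  | motion | 72.3   
7  | sound  | 72.3   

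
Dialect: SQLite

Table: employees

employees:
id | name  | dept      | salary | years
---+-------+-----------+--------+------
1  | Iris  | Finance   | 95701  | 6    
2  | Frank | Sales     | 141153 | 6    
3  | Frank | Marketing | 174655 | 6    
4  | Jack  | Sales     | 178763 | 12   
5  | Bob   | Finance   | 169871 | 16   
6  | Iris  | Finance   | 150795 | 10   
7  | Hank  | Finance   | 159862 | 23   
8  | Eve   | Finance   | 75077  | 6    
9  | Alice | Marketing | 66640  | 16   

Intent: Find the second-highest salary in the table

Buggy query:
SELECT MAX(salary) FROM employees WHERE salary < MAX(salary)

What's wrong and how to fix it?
Bug: The inner MAX is an aggregate inside WHERE, which is not allowed

Fix: Put the inner MAX in a scalar subquery

Corrected query:
SELECT MAX(salary) FROM employees WHERE salary < (SELECT MAX(salary) FROM employees)

Result:
MAX(salary)
-----------
174655     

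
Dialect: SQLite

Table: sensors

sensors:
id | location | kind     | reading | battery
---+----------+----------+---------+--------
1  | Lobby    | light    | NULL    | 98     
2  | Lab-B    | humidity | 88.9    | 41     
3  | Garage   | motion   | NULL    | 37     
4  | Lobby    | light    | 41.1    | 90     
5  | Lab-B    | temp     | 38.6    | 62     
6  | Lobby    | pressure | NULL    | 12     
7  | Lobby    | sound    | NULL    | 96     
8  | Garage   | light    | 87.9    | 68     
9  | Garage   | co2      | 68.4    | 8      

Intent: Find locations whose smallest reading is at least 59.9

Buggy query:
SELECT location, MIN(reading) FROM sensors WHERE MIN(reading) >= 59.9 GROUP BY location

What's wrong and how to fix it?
Bug: MIN() in WHERE is a misuse of aggregate

Fix: Use HAVING for the per-group MIN condition

Corrected query:
SELECT location, MIN(reading) FROM sensors GROUP BY location HAVING MIN(reading) >= 59.9

Result:
location | MIN(reading)
---------+-------------
Garage   | 68.4        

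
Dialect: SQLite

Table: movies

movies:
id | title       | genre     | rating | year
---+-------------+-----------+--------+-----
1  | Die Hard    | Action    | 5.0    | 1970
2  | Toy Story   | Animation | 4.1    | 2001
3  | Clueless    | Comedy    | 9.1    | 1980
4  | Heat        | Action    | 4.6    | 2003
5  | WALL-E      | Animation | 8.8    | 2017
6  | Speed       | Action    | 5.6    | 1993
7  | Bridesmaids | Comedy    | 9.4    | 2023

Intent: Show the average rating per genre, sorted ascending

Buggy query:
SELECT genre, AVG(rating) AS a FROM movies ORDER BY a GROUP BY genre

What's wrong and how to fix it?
Bug: ORDER BY appears before GROUP BY; SQL clause order requires GROUP BY first

Fix: Reorder: SELECT … FROM … GROUP BY … ORDER BY …

Corrected query:
SELECT genre, AVG(rating) AS a FROM movies GROUP BY genre ORDER BY a

Result:
genre     | a       
----------+---------
Action    | 5.066667
Animation | 6.45    
Comedy    | 9.25    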